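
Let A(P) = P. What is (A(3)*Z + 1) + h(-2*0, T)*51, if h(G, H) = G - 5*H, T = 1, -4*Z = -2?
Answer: -505/2 ≈ -252.50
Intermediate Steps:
Z = ½ (Z = -¼*(-2) = ½ ≈ 0.50000)
(A(3)*Z + 1) + h(-2*0, T)*51 = (3*(½) + 1) + (-2*0 - 5*1)*51 = (3/2 + 1) + (0 - 5)*51 = 5/2 - 5*51 = 5/2 - 255 = -505/2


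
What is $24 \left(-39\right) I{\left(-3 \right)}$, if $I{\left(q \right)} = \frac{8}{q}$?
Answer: $2496$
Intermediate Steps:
$24 \left(-39\right) I{\left(-3 \right)} = 24 \left(-39\right) \frac{8}{-3} = - 936 \cdot 8 \left(- \frac{1}{3}\right) = \left(-936\right) \left(- \frac{8}{3}\right) = 2496$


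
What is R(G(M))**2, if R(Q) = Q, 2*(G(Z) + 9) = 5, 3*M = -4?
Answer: 169/4 ≈ 42.250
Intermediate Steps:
M = -4/3 (M = (1/3)*(-4) = -4/3 ≈ -1.3333)
G(Z) = -13/2 (G(Z) = -9 + (1/2)*5 = -9 + 5/2 = -13/2)
R(G(M))**2 = (-13/2)**2 = 169/4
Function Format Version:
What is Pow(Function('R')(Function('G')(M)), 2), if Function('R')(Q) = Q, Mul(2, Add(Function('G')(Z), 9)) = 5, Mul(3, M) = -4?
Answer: Rational(169, 4) ≈ 42.250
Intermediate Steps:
M = Rational(-4, 3) (M = Mul(Rational(1, 3), -4) = Rational(-4, 3) ≈ -1.3333)
Function('G')(Z) = Rational(-13, 2) (Function('G')(Z) = Add(-9, Mul(Rational(1, 2), 5)) = Add(-9, Rational(5, 2)) = Rational(-13, 2))
Pow(Function('R')(Function('G')(M)), 2) = Pow(Rational(-13, 2), 2) = Rational(169, 4)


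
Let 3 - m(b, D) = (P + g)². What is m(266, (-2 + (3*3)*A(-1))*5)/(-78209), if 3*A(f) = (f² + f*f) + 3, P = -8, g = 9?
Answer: -2/78209 ≈ -2.5572e-5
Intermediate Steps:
A(f) = 1 + 2*f²/3 (A(f) = ((f² + f*f) + 3)/3 = ((f² + f²) + 3)/3 = (2*f² + 3)/3 = (3 + 2*f²)/3 = 1 + 2*f²/3)
m(b, D) = 2 (m(b, D) = 3 - (-8 + 9)² = 3 - 1*1² = 3 - 1*1 = 3 - 1 = 2)
m(266, (-2 + (3*3)*A(-1))*5)/(-78209) = 2/(-78209) = 2*(-1/78209) = -2/78209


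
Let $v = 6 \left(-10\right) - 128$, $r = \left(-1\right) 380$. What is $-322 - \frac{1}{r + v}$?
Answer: $- \frac{182895}{568} \approx -322.0$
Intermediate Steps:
$r = -380$
$v = -188$ ($v = -60 - 128 = -188$)
$-322 - \frac{1}{r + v} = -322 - \frac{1}{-380 - 188} = -322 - \frac{1}{-568} = -322 - - \frac{1}{568} = -322 + \frac{1}{568} = - \frac{182895}{568}$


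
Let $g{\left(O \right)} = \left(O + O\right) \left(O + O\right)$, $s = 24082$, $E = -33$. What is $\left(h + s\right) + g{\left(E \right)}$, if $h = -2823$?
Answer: $25615$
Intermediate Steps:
$g{\left(O \right)} = 4 O^{2}$ ($g{\left(O \right)} = 2 O 2 O = 4 O^{2}$)
$\left(h + s\right) + g{\left(E \right)} = \left(-2823 + 24082\right) + 4 \left(-33\right)^{2} = 21259 + 4 \cdot 1089 = 21259 + 4356 = 25615$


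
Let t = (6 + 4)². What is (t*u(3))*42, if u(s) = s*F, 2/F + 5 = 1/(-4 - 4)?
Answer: -201600/41 ≈ -4917.1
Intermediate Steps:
F = -16/41 (F = 2/(-5 + 1/(-4 - 4)) = 2/(-5 + 1/(-8)) = 2/(-5 - ⅛) = 2/(-41/8) = 2*(-8/41) = -16/41 ≈ -0.39024)
u(s) = -16*s/41 (u(s) = s*(-16/41) = -16*s/41)
t = 100 (t = 10² = 100)
(t*u(3))*42 = (100*(-16/41*3))*42 = (100*(-48/41))*42 = -4800/41*42 = -201600/41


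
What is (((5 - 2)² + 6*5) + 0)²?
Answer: 1521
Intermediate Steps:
(((5 - 2)² + 6*5) + 0)² = ((3² + 30) + 0)² = ((9 + 30) + 0)² = (39 + 0)² = 39² = 1521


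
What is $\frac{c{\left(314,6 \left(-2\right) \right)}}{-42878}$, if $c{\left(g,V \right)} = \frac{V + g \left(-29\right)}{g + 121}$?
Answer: $\frac{4559}{9325965} \approx 0.00048885$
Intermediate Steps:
$c{\left(g,V \right)} = \frac{V - 29 g}{121 + g}$
$\frac{c{\left(314,6 \left(-2\right) \right)}}{-42878} = \frac{\frac{1}{121 + 314} \left(6 \left(-2\right) - 9106\right)}{-42878} = \frac{-12 - 9106}{435} \left(- \frac{1}{42878}\right) = \frac{1}{435} \left(-9118\right) \left(- \frac{1}{42878}\right) = \left(- \frac{9118}{435}\right) \left(- \frac{1}{42878}\right) = \frac{4559}{9325965}$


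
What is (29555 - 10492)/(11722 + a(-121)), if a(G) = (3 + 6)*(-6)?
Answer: 19063/11668 ≈ 1.6338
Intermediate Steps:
a(G) = -54 (a(G) = 9*(-6) = -54)
(29555 - 10492)/(11722 + a(-121)) = (29555 - 10492)/(11722 - 54) = 19063/11668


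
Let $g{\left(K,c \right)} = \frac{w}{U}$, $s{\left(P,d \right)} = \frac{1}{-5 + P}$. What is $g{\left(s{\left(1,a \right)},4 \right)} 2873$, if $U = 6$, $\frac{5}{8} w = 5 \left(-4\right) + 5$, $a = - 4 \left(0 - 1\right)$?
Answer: $-11492$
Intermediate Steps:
$a = 4$ ($a = \left(-4\right) \left(-1\right) = 4$)
$w = -24$ ($w = \frac{8 \left(5 \left(-4\right) + 5\right)}{5} = \frac{8 \left(-20 + 5\right)}{5} = \frac{8}{5} \left(-15\right) = -24$)
$g{\left(K,c \right)} = -4$ ($g{\left(K,c \right)} = - \frac{24}{6} = \left(-24\right) \frac{1}{6} = -4$)
$g{\left(s{\left(1,a \right)},4 \right)} 2873 = \left(-4\right) 2873 = -11492$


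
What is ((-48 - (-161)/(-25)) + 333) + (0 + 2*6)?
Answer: 7264/25 ≈ 290.56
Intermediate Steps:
((-48 - (-161)/(-25)) + 333) + (0 + 2*6) = ((-48 - (-161)*(-1)/25) + 333) + (0 + 12) = ((-48 - 1*161/25) + 333) + 12 = ((-48 - 161/25) + 333) + 12 = (-1361/25 + 333) + 12 = 6964/25 + 12 = 7264/25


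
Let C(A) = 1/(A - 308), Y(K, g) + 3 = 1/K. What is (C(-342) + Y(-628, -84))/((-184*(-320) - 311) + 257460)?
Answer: -204313/21500506300 ≈ -9.5027e-6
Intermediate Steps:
Y(K, g) = -3 + 1/K
C(A) = 1/(-308 + A)
(C(-342) + Y(-628, -84))/((-184*(-320) - 311) + 257460) = (1/(-308 - 342) + (-3 + 1/(-628)))/((-184*(-320) - 311) + 257460) = (1/(-650) + (-3 - 1/628))/((58880 - 311) + 257460) = (-1/650 - 1885/628)/(58569 + 257460) = -612939/204100/316029 = -612939/204100*1/316029 = -204313/21500506300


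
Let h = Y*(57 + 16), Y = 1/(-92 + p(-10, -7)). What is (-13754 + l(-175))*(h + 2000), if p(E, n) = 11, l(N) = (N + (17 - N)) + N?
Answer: -2252728424/81 ≈ -2.7811e+7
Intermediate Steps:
l(N) = 17 + N
Y = -1/81 (Y = 1/(-92 + 11) = 1/(-81) = -1/81 ≈ -0.012346)
h = -73/81 (h = -(57 + 16)/81 = -1/81*73 = -73/81 ≈ -0.90123)
(-13754 + l(-175))*(h + 2000) = (-13754 + (17 - 175))*(-73/81 + 2000) = (-13754 - 158)*(161927/81) = -13912*161927/81 = -2252728424/81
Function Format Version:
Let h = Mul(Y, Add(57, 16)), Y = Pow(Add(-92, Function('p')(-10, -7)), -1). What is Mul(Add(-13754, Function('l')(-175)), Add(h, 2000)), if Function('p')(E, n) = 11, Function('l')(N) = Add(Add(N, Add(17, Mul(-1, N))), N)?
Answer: Rational(-2252728424, 81) ≈ -2.7811e+7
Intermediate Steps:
Function('l')(N) = Add(17, N)
Y = Rational(-1, 81) (Y = Pow(Add(-92, 11), -1) = Pow(-81, -1) = Rational(-1, 81) ≈ -0.012346)
h = Rational(-73, 81) (h = Mul(Rational(-1, 81), Add(57, 16)) = Mul(Rational(-1, 81), 73) = Rational(-73, 81) ≈ -0.90123)
Mul(Add(-13754, Function('l')(-175)), Add(h, 2000)) = Mul(Add(-13754, Add(17, -175)), Add(Rational(-73, 81), 2000)) = Mul(Add(-13754, -158), Rational(161927, 81)) = Mul(-13912, Rational(161927, 81)) = Rational(-2252728424, 81)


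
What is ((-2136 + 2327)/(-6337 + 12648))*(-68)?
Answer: -12988/6311 ≈ -2.0580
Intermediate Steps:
((-2136 + 2327)/(-6337 + 12648))*(-68) = (191/6311)*(-68) = -12988/6311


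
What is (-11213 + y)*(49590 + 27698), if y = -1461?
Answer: -979548112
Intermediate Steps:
(-11213 + y)*(49590 + 27698) = (-11213 - 1461)*(49590 + 27698) = -12674*77288 = -979548112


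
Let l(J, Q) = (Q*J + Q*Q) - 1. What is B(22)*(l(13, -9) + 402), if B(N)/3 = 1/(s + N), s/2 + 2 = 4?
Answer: 1095/26 ≈ 42.115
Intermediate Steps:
s = 4 (s = -4 + 2*4 = -4 + 8 = 4)
l(J, Q) = -1 + Q² + J*Q (l(J, Q) = (J*Q + Q²) - 1 = (Q² + J*Q) - 1 = -1 + Q² + J*Q)
B(N) = 3/(4 + N)
B(22)*(l(13, -9) + 402) = (3/(4 + 22))*((-1 + (-9)² + 13*(-9)) + 402) = (3/26)*((-1 + 81 - 117) + 402) = (3*(1/26))*(-37 + 402) = (3/26)*365 = 1095/26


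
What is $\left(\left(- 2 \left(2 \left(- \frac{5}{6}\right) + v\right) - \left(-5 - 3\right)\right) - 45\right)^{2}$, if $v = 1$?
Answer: $\frac{11449}{9} \approx 1272.1$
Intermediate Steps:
$\left(\left(- 2 \left(2 \left(- \frac{5}{6}\right) + v\right) - \left(-5 - 3\right)\right) - 45\right)^{2} = \left(\left(- 2 \left(2 \left(- \frac{5}{6}\right) + 1\right) - \left(-5 - 3\right)\right) - 45\right)^{2} = \left(\left(- 2 \left(2 \left(\left(-5\right) \frac{1}{6}\right) + 1\right) - -8\right) - 45\right)^{2} = \left(\left(- 2 \left(2 \left(- \frac{5}{6}\right) + 1\right) + 8\right) - 45\right)^{2} = \left(\left(- 2 \left(- \frac{5}{3} + 1\right) + 8\right) - 45\right)^{2} = \left(\left(\left(-2\right) \left(- \frac{2}{3}\right) + 8\right) - 45\right)^{2} = \left(\left(\frac{4}{3} + 8\right) - 45\right)^{2} = \left(\frac{28}{3} - 45\right)^{2} = \left(- \frac{107}{3}\right)^{2} = \frac{11449}{9}$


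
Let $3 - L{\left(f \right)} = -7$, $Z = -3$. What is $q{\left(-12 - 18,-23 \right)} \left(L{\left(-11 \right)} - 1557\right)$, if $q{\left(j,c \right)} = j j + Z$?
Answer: $-1387659$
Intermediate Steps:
$L{\left(f \right)} = 10$ ($L{\left(f \right)} = 3 - -7 = 3 + 7 = 10$)
$q{\left(j,c \right)} = -3 + j^{2}$ ($q{\left(j,c \right)} = j j - 3 = j^{2} - 3 = -3 + j^{2}$)
$q{\left(-12 - 18,-23 \right)} \left(L{\left(-11 \right)} - 1557\right) = \left(-3 + \left(-12 - 18\right)^{2}\right) \left(10 - 1557\right) = \left(-3 + \left(-12 - 18\right)^{2}\right) \left(-1547\right) = \left(-3 + \left(-30\right)^{2}\right) \left(-1547\right) = \left(-3 + 900\right) \left(-1547\right) = 897 \left(-1547\right) = -1387659$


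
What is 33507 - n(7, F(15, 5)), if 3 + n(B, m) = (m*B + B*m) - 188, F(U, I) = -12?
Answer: 33866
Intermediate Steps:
n(B, m) = -191 + 2*B*m (n(B, m) = -3 + ((m*B + B*m) - 188) = -3 + ((B*m + B*m) - 188) = -3 + (2*B*m - 188) = -3 + (-188 + 2*B*m) = -191 + 2*B*m)
33507 - n(7, F(15, 5)) = 33507 - (-191 + 2*7*(-12)) = 33507 - (-191 - 168) = 33507 - 1*(-359) = 33507 + 359 = 33866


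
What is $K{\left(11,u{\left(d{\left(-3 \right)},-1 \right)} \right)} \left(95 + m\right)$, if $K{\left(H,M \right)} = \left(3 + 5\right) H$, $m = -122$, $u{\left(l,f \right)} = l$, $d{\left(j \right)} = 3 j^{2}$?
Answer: $-2376$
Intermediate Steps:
$K{\left(H,M \right)} = 8 H$
$K{\left(11,u{\left(d{\left(-3 \right)},-1 \right)} \right)} \left(95 + m\right) = 8 \cdot 11 \left(95 - 122\right) = 88 \left(-27\right) = -2376$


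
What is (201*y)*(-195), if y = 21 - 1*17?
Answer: -156780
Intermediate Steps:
y = 4 (y = 21 - 17 = 4)
(201*y)*(-195) = (201*4)*(-195) = 804*(-195) = -156780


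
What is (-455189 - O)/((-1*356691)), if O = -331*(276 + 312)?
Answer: 260561/356691 ≈ 0.73050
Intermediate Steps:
O = -194628 (O = -331*588 = -194628)
(-455189 - O)/((-1*356691)) = (-455189 - 1*(-194628))/((-1*356691)) = (-455189 + 194628)/(-356691) = -260561*(-1/356691) = 260561/356691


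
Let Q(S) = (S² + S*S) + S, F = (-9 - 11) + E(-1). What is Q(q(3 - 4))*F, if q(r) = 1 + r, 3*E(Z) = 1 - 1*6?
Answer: 0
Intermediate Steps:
E(Z) = -5/3 (E(Z) = (1 - 1*6)/3 = (1 - 6)/3 = (⅓)*(-5) = -5/3)
F = -65/3 (F = (-9 - 11) - 5/3 = -20 - 5/3 = -65/3 ≈ -21.667)
Q(S) = S + 2*S² (Q(S) = (S² + S²) + S = 2*S² + S = S + 2*S²)
Q(q(3 - 4))*F = ((1 + (3 - 4))*(1 + 2*(1 + (3 - 4))))*(-65/3) = ((1 - 1)*(1 + 2*(1 - 1)))*(-65/3) = (0*(1 + 2*0))*(-65/3) = (0*(1 + 0))*(-65/3) = (0*1)*(-65/3) = 0*(-65/3) = 0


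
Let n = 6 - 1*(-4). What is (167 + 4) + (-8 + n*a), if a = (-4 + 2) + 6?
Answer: 203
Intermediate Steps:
a = 4 (a = -2 + 6 = 4)
n = 10 (n = 6 + 4 = 10)
(167 + 4) + (-8 + n*a) = (167 + 4) + (-8 + 10*4) = 171 + (-8 + 40) = 171 + 32 = 203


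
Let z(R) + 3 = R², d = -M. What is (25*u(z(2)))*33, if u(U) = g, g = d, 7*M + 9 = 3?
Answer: 4950/7 ≈ 707.14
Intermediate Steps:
M = -6/7 (M = -9/7 + (⅐)*3 = -9/7 + 3/7 = -6/7 ≈ -0.85714)
d = 6/7 (d = -1*(-6/7) = 6/7 ≈ 0.85714)
z(R) = -3 + R²
g = 6/7 ≈ 0.85714
u(U) = 6/7
(25*u(z(2)))*33 = (25*(6/7))*33 = (150/7)*33 = 4950/7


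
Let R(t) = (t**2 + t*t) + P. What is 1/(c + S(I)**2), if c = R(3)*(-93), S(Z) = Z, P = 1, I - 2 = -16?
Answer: -1/1571 ≈ -0.00063654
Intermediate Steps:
I = -14 (I = 2 - 16 = -14)
R(t) = 1 + 2*t**2 (R(t) = (t**2 + t*t) + 1 = (t**2 + t**2) + 1 = 2*t**2 + 1 = 1 + 2*t**2)
c = -1767 (c = (1 + 2*3**2)*(-93) = (1 + 2*9)*(-93) = (1 + 18)*(-93) = 19*(-93) = -1767)
1/(c + S(I)**2) = 1/(-1767 + (-14)**2) = 1/(-1767 + 196) = 1/(-1571) = -1/1571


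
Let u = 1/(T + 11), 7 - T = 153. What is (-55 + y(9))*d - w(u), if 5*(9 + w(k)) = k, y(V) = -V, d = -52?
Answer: 2252476/675 ≈ 3337.0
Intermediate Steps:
T = -146 (T = 7 - 1*153 = 7 - 153 = -146)
u = -1/135 (u = 1/(-146 + 11) = 1/(-135) = -1/135 ≈ -0.0074074)
w(k) = -9 + k/5
(-55 + y(9))*d - w(u) = (-55 - 1*9)*(-52) - (-9 + (1/5)*(-1/135)) = (-55 - 9)*(-52) - (-9 - 1/675) = -64*(-52) - 1*(-6076/675) = 3328 + 6076/675 = 2252476/675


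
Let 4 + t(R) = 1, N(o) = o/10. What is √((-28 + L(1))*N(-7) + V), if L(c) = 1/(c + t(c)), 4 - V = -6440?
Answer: √646395/10 ≈ 80.399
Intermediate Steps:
N(o) = o/10 (N(o) = o*(⅒) = o/10)
V = 6444 (V = 4 - 1*(-6440) = 4 + 6440 = 6444)
t(R) = -3 (t(R) = -4 + 1 = -3)
L(c) = 1/(-3 + c) (L(c) = 1/(c - 3) = 1/(-3 + c))
√((-28 + L(1))*N(-7) + V) = √((-28 + 1/(-3 + 1))*((⅒)*(-7)) + 6444) = √((-28 + 1/(-2))*(-7/10) + 6444) = √((-28 - ½)*(-7/10) + 6444) = √(-57/2*(-7/10) + 6444) = √(399/20 + 6444) = √(129279/20) = √646395/10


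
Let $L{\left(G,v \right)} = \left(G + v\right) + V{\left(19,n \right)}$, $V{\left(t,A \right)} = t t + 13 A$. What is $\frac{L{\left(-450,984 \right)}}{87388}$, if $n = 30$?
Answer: $\frac{1285}{87388} \approx 0.014705$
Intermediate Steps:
$V{\left(t,A \right)} = t^{2} + 13 A$
$L{\left(G,v \right)} = 751 + G + v$ ($L{\left(G,v \right)} = \left(G + v\right) + \left(19^{2} + 13 \cdot 30\right) = \left(G + v\right) + \left(361 + 390\right) = \left(G + v\right) + 751 = 751 + G + v$)
$\frac{L{\left(-450,984 \right)}}{87388} = \frac{751 - 450 + 984}{87388} = 1285 \cdot \frac{1}{87388} = \frac{1285}{87388}$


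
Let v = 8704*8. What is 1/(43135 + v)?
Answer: 1/112767 ≈ 8.8678e-6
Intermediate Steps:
v = 69632
1/(43135 + v) = 1/(43135 + 69632) = 1/112767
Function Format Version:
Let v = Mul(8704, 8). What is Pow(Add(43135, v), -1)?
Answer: Rational(1, 112767) ≈ 8.8678e-6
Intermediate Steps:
v = 69632
Pow(Add(43135, v), -1) = Pow(Add(43135, 69632), -1) = Pow(112767, -1) = Rational(1, 112767)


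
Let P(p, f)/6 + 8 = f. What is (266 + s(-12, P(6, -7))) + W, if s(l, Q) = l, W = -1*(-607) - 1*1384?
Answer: -523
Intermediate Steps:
P(p, f) = -48 + 6*f
W = -777 (W = 607 - 1384 = -777)
(266 + s(-12, P(6, -7))) + W = (266 - 12) - 777 = 254 - 777 = -523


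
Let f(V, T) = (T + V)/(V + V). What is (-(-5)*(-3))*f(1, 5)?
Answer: -45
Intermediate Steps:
f(V, T) = (T + V)/(2*V) (f(V, T) = (T + V)/((2*V)) = (T + V)*(1/(2*V)) = (T + V)/(2*V))
(-(-5)*(-3))*f(1, 5) = (-(-5)*(-3))*((1/2)*(5 + 1)/1) = (-1*15)*((1/2)*1*6) = -15*3 = -45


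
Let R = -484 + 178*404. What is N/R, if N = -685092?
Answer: -171273/17857 ≈ -9.5914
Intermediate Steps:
R = 71428 (R = -484 + 71912 = 71428)
N/R = -685092/71428 = -685092*1/71428 = -171273/17857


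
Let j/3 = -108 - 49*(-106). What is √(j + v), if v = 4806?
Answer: 4*√1254 ≈ 141.65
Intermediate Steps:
j = 15258 (j = 3*(-108 - 49*(-106)) = 3*(-108 + 5194) = 3*5086 = 15258)
√(j + v) = √(15258 + 4806) = √20064 = 4*√1254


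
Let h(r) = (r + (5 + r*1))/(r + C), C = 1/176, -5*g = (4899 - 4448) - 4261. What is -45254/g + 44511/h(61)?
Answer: 1429761469/67056 ≈ 21322.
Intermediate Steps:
g = 762 (g = -((4899 - 4448) - 4261)/5 = -(451 - 4261)/5 = -⅕*(-3810) = 762)
C = 1/176 ≈ 0.0056818
h(r) = (5 + 2*r)/(1/176 + r) (h(r) = (r + (5 + r*1))/(r + 1/176) = (r + (5 + r))/(1/176 + r) = (5 + 2*r)/(1/176 + r))
-45254/g + 44511/h(61) = -45254/762 + 44511/((176*(5 + 2*61)/(1 + 176*61))) = -45254*1/762 + 44511/((176*(5 + 122)/(1 + 10736))) = -22627/381 + 44511/((176*127/10737)) = -22627/381 + 44511/((176*(1/10737)*127)) = -22627/381 + 44511/(22352/10737) = -22627/381 + 44511*(10737/22352) = -22627/381 + 477914607/22352 = 1429761469/67056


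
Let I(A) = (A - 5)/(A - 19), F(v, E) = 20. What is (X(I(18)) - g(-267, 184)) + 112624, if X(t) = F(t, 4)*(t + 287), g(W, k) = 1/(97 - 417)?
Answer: 37793281/320 ≈ 1.1810e+5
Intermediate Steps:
g(W, k) = -1/320 (g(W, k) = 1/(-320) = -1/320)
I(A) = (-5 + A)/(-19 + A)
X(t) = 5740 + 20*t (X(t) = 20*(t + 287) = 20*(287 + t) = 5740 + 20*t)
(X(I(18)) - g(-267, 184)) + 112624 = ((5740 + 20*((-5 + 18)/(-19 + 18))) - 1*(-1/320)) + 112624 = ((5740 + 20*(13/(-1))) + 1/320) + 112624 = ((5740 + 20*(-1*13)) + 1/320) + 112624 = ((5740 + 20*(-13)) + 1/320) + 112624 = ((5740 - 260) + 1/320) + 112624 = (5480 + 1/320) + 112624 = 1753601/320 + 112624 = 37793281/320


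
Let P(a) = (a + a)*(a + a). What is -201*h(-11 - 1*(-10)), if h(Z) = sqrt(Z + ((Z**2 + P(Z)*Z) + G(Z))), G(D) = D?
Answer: -201*I*sqrt(5) ≈ -449.45*I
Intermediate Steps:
P(a) = 4*a**2 (P(a) = (2*a)*(2*a) = 4*a**2)
h(Z) = sqrt(Z**2 + 2*Z + 4*Z**3) (h(Z) = sqrt(Z + ((Z**2 + (4*Z**2)*Z) + Z)) = sqrt(Z + ((Z**2 + 4*Z**3) + Z)) = sqrt(Z + (Z + Z**2 + 4*Z**3)) = sqrt(Z**2 + 2*Z + 4*Z**3))
-201*h(-11 - 1*(-10)) = -201*sqrt(-11 - 1*(-10))*sqrt(2 + (-11 - 1*(-10)) + 4*(-11 - 1*(-10))**2) = -201*sqrt(-11 + 10)*sqrt(2 + (-11 + 10) + 4*(-11 + 10)**2) = -201*I*sqrt(2 - 1 + 4*(-1)**2) = -201*I*sqrt(2 - 1 + 4*1) = -201*I*sqrt(2 - 1 + 4) = -201*I*sqrt(5)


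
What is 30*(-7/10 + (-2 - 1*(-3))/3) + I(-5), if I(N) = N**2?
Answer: 14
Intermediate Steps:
30*(-7/10 + (-2 - 1*(-3))/3) + I(-5) = 30*(-7/10 + (-2 - 1*(-3))/3) + (-5)**2 = 30*(-7*1/10 + (-2 + 3)*(1/3)) + 25 = 30*(-7/10 + 1*(1/3)) + 25 = 30*(-7/10 + 1/3) + 25 = 30*(-11/30) + 25 = -11 + 25 = 14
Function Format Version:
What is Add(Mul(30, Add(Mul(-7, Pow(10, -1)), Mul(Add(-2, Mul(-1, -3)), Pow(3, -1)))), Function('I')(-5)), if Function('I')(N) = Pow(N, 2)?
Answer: 14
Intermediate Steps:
Add(Mul(30, Add(Mul(-7, Pow(10, -1)), Mul(Add(-2, Mul(-1, -3)), Pow(3, -1)))), Function('I')(-5)) = Add(Mul(30, Add(Mul(-7, Pow(10, -1)), Mul(Add(-2, Mul(-1, -3)), Pow(3, -1)))), Pow(-5, 2)) = Add(Mul(30, Add(Mul(-7, Rational(1, 10)), Mul(Add(-2, 3), Rational(1, 3)))), 25) = Add(Mul(30, Add(Rational(-7, 10), Mul(1, Rational(1, 3)))), 25) = Add(Mul(30, Add(Rational(-7, 10), Rational(1, 3))), 25) = Add(Mul(30, Rational(-11, 30)), 25) = Add(-11, 25) = 14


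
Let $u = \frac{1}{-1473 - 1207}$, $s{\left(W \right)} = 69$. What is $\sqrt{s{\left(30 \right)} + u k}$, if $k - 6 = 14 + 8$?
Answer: $\frac{\sqrt{30969410}}{670} \approx 8.306$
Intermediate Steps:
$k = 28$ ($k = 6 + \left(14 + 8\right) = 6 + 22 = 28$)
$u = - \frac{1}{2680}$ ($u = \frac{1}{-2680} = - \frac{1}{2680} \approx -0.00037313$)
$\sqrt{s{\left(30 \right)} + u k} = \sqrt{69 - \frac{7}{670}} = \sqrt{\frac{46223}{670}} = \frac{\sqrt{30969410}}{670}$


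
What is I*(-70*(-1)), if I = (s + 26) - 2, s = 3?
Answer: 1890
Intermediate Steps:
I = 27 (I = (3 + 26) - 2 = 29 - 2 = 27)
I*(-70*(-1)) = 27*(-70*(-1)) = 27*70 = 1890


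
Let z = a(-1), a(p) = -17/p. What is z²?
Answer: 289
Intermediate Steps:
z = 17 (z = -17/(-1) = -17*(-1) = 17)
z² = 17² = 289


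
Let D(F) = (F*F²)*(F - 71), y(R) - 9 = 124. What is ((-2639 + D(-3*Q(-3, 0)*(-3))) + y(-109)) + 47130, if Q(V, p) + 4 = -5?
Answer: 80823656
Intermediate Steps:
Q(V, p) = -9 (Q(V, p) = -4 - 5 = -9)
y(R) = 133 (y(R) = 9 + 124 = 133)
D(F) = F³*(-71 + F)
((-2639 + D(-3*Q(-3, 0)*(-3))) + y(-109)) + 47130 = ((-2639 + (-3*(-9)*(-3))³*(-71 - 3*(-9)*(-3))) + 133) + 47130 = ((-2639 + (27*(-3))³*(-71 + 27*(-3))) + 133) + 47130 = ((-2639 + (-81)³*(-71 - 81)) + 133) + 47130 = ((-2639 - 531441*(-152)) + 133) + 47130 = ((-2639 + 80779032) + 133) + 47130 = (80776393 + 133) + 47130 = 80776526 + 47130 = 80823656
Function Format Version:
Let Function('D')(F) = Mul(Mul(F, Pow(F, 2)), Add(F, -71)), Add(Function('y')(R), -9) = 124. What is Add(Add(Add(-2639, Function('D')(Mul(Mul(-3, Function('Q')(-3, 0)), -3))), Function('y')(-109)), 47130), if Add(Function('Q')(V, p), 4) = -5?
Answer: 80823656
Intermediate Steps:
Function('Q')(V, p) = -9 (Function('Q')(V, p) = Add(-4, -5) = -9)
Function('y')(R) = 133 (Function('y')(R) = Add(9, 124) = 133)
Function('D')(F) = Mul(Pow(F, 3), Add(-71, F))
Add(Add(Add(-2639, Function('D')(Mul(Mul(-3, Function('Q')(-3, 0)), -3))), Function('y')(-109)), 47130) = Add(Add(Add(-2639, Mul(Pow(Mul(Mul(-3, -9), -3), 3), Add(-71, Mul(Mul(-3, -9), -3)))), 133), 47130) = Add(Add(Add(-2639, Mul(Pow(Mul(27, -3), 3), Add(-71, Mul(27, -3)))), 133), 47130) = Add(Add(Add(-2639, Mul(Pow(-81, 3), Add(-71, -81))), 133), 47130) = Add(Add(Add(-2639, Mul(-531441, -152)), 133), 47130) = Add(Add(Add(-2639, 80779032), 133), 47130) = Add(Add(80776393, 133), 47130) = Add(80776526, 47130) = 80823656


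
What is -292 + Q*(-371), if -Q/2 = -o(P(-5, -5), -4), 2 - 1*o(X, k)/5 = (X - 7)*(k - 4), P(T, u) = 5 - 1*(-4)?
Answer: -67072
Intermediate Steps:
P(T, u) = 9 (P(T, u) = 5 + 4 = 9)
o(X, k) = 10 - 5*(-7 + X)*(-4 + k) (o(X, k) = 10 - 5*(X - 7)*(k - 4) = 10 - 5*(-7 + X)*(-4 + k))
Q = 180 (Q = -(-2)*(-130 + 20*9 + 35*(-4) - 5*9*(-4)) = -(-2)*(-130 + 180 - 140 + 180) = -(-2)*90 = -2*(-90) = 180)
-292 + Q*(-371) = -292 + 180*(-371) = -292 - 66780 = -67072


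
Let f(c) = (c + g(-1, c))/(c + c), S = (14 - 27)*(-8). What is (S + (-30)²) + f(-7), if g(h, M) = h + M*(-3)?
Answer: 14043/14 ≈ 1003.1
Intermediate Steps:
g(h, M) = h - 3*M
S = 104 (S = -13*(-8) = 104)
f(c) = (-1 - 2*c)/(2*c) (f(c) = (c + (-1 - 3*c))/(c + c) = (-1 - 2*c)/((2*c)) = (-1 - 2*c)*(1/(2*c)) = (-1 - 2*c)/(2*c))
(S + (-30)²) + f(-7) = (104 + (-30)²) + (-½ - 1*(-7))/(-7) = (104 + 900) - (-½ + 7)/7 = 1004 - ⅐*13/2 = 1004 - 13/14 = 14043/14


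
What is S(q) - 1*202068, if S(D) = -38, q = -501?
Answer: -202106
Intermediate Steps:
S(q) - 1*202068 = -38 - 1*202068 = -38 - 202068 = -202106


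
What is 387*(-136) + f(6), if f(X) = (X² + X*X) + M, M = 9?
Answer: -52551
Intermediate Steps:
f(X) = 9 + 2*X² (f(X) = (X² + X*X) + 9 = (X² + X²) + 9 = 2*X² + 9 = 9 + 2*X²)
387*(-136) + f(6) = 387*(-136) + (9 + 2*6²) = -52632 + (9 + 2*36) = -52632 + (9 + 72) = -52632 + 81 = -52551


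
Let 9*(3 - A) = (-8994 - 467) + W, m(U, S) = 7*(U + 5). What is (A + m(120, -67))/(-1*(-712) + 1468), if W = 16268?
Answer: 73/1308 ≈ 0.055810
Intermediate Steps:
m(U, S) = 35 + 7*U (m(U, S) = 7*(5 + U) = 35 + 7*U)
A = -2260/3 (A = 3 - ((-8994 - 467) + 16268)/9 = 3 - (-9461 + 16268)/9 = 3 - 1/9*6807 = 3 - 2269/3 = -2260/3 ≈ -753.33)
(A + m(120, -67))/(-1*(-712) + 1468) = (-2260/3 + (35 + 7*120))/(-1*(-712) + 1468) = (-2260/3 + (35 + 840))/(712 + 1468) = (-2260/3 + 875)/2180 = (365/3)*(1/2180) = 73/1308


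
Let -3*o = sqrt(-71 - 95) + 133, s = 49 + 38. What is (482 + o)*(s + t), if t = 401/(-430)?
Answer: 48592817/1290 - 37009*I*sqrt(166)/1290 ≈ 37669.0 - 369.63*I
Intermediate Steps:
s = 87
t = -401/430 (t = 401*(-1/430) = -401/430 ≈ -0.93256)
o = -133/3 - I*sqrt(166)/3 (o = -(sqrt(-71 - 95) + 133)/3 = -(sqrt(-166) + 133)/3 = -(I*sqrt(166) + 133)/3 = -(133 + I*sqrt(166))/3 = -133/3 - I*sqrt(166)/3 ≈ -44.333 - 4.2947*I)
(482 + o)*(s + t) = (482 + (-133/3 - I*sqrt(166)/3))*(87 - 401/430) = (1313/3 - I*sqrt(166)/3)*(37009/430) = 48592817/1290 - 37009*I*sqrt(166)/1290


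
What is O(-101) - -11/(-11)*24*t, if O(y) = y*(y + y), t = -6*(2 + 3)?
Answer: 21122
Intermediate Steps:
t = -30 (t = -6*5 = -30)
O(y) = 2*y**2 (O(y) = y*(2*y) = 2*y**2)
O(-101) - -11/(-11)*24*t = 2*(-101)**2 - -11/(-11)*24*(-30) = 2*10201 - -11*(-1/11)*24*(-30) = 20402 - 1*24*(-30) = 20402 - 24*(-30) = 20402 - 1*(-720) = 20402 + 720 = 21122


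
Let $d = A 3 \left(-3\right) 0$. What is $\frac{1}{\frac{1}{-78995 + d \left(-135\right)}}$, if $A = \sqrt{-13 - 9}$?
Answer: $-78995$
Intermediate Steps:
$A = i \sqrt{22}$ ($A = \sqrt{-22} = i \sqrt{22} \approx 4.6904 i$)
$d = 0$ ($d = i \sqrt{22} \cdot 3 \left(-3\right) 0 = i \sqrt{22} \left(\left(-9\right) 0\right) = i \sqrt{22} \cdot 0 = 0$)
$\frac{1}{\frac{1}{-78995 + d \left(-135\right)}} = \frac{1}{\frac{1}{-78995 + 0 \left(-135\right)}} = \frac{1}{\frac{1}{-78995 + 0}} = \frac{1}{\frac{1}{-78995}} = \frac{1}{- \frac{1}{78995}} = -78995$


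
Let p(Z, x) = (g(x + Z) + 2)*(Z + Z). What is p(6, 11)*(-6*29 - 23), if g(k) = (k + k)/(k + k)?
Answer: -7092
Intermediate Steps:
g(k) = 1 (g(k) = (2*k)/((2*k)) = (2*k)*(1/(2*k)) = 1)
p(Z, x) = 6*Z (p(Z, x) = (1 + 2)*(Z + Z) = 3*(2*Z) = 6*Z)
p(6, 11)*(-6*29 - 23) = (6*6)*(-6*29 - 23) = 36*(-174 - 23) = 36*(-197) = -7092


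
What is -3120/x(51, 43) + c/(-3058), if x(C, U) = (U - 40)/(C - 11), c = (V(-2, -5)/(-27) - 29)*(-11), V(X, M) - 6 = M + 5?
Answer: -104083463/2502 ≈ -41600.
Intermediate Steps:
V(X, M) = 11 + M (V(X, M) = 6 + (M + 5) = 6 + (5 + M) = 11 + M)
c = 2893/9 (c = ((11 - 5)/(-27) - 29)*(-11) = (6*(-1/27) - 29)*(-11) = (-2/9 - 29)*(-11) = -263/9*(-11) = 2893/9 ≈ 321.44)
x(C, U) = (-40 + U)/(-11 + C)
-3120/x(51, 43) + c/(-3058) = -3120*(-11 + 51)/(-40 + 43) + (2893/9)/(-3058) = -3120/(3/40) + (2893/9)*(-1/3058) = -3120/((1/40)*3) - 263/2502 = -3120/3/40 - 263/2502 = -3120*40/3 - 263/2502 = -41600 - 263/2502 = -104083463/2502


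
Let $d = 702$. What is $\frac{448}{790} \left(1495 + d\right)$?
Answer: $\frac{492128}{395} \approx 1245.9$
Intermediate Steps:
$\frac{448}{790} \left(1495 + d\right) = \frac{448}{790} \left(1495 + 702\right) = 448 \cdot \frac{1}{790} \cdot 2197 = \frac{224}{395} \cdot 2197 = \frac{492128}{395}$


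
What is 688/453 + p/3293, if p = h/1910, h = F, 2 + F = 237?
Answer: 865474379/569840478 ≈ 1.5188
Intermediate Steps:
F = 235 (F = -2 + 237 = 235)
h = 235
p = 47/382 (p = 235/1910 = 235*(1/1910) = 47/382 ≈ 0.12304)
688/453 + p/3293 = 688/453 + (47/382)/3293 = 688*(1/453) + (47/382)*(1/3293) = 688/453 + 47/1257926 = 865474379/569840478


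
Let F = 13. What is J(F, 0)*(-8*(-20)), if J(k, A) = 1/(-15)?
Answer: -32/3 ≈ -10.667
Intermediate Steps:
J(k, A) = -1/15
J(F, 0)*(-8*(-20)) = -(-8)*(-20)/15 = -1/15*160 = -32/3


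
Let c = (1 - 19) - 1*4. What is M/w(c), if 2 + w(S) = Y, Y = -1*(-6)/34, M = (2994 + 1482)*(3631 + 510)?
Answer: -315096972/31 ≈ -1.0164e+7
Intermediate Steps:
M = 18535116 (M = 4476*4141 = 18535116)
c = -22 (c = -18 - 4 = -22)
Y = 3/17 (Y = 6*(1/34) = 3/17 ≈ 0.17647)
w(S) = -31/17 (w(S) = -2 + 3/17 = -31/17)
M/w(c) = 18535116/(-31/17) = 18535116*(-17/31) = -315096972/31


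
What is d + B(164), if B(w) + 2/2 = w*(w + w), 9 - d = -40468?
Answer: 94268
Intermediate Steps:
d = 40477 (d = 9 - 1*(-40468) = 9 + 40468 = 40477)
B(w) = -1 + 2*w**2 (B(w) = -1 + w*(w + w) = -1 + w*(2*w) = -1 + 2*w**2)
d + B(164) = 40477 + (-1 + 2*164**2) = 40477 + (-1 + 2*26896) = 40477 + (-1 + 53792) = 40477 + 53791 = 94268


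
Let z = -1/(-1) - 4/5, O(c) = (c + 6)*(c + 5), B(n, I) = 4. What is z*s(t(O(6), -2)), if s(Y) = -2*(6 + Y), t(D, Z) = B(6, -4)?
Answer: -4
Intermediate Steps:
O(c) = (5 + c)*(6 + c) (O(c) = (6 + c)*(5 + c) = (5 + c)*(6 + c))
t(D, Z) = 4
z = 1/5 (z = -1*(-1) - 4*1/5 = 1 - 4/5 = 1/5 ≈ 0.20000)
s(Y) = -12 - 2*Y
z*s(t(O(6), -2)) = (-12 - 2*4)/5 = (-12 - 8)/5 = (1/5)*(-20) = -4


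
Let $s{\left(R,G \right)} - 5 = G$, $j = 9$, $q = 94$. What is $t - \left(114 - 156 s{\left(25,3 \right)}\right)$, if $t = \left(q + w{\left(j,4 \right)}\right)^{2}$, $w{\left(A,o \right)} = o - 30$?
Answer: $5758$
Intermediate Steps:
$s{\left(R,G \right)} = 5 + G$
$w{\left(A,o \right)} = -30 + o$
$t = 4624$ ($t = \left(94 + \left(-30 + 4\right)\right)^{2} = \left(94 - 26\right)^{2} = 68^{2} = 4624$)
$t - \left(114 - 156 s{\left(25,3 \right)}\right) = 4624 - \left(114 - 156 \left(5 + 3\right)\right) = 4624 - \left(114 - 1248\right) = 4624 - -1134 = 4624 + 1134 = 5758$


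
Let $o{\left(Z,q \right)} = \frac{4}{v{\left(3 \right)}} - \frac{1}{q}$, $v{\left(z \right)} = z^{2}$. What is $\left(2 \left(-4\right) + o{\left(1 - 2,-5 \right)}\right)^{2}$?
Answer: $\frac{109561}{2025} \approx 54.104$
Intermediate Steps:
$o{\left(Z,q \right)} = \frac{4}{9} - \frac{1}{q}$ ($o{\left(Z,q \right)} = \frac{4}{3^{2}} - \frac{1}{q} = \frac{4}{9} - \frac{1}{q}$)
$\left(2 \left(-4\right) + o{\left(1 - 2,-5 \right)}\right)^{2} = \left(2 \left(-4\right) + \left(\frac{4}{9} - \frac{1}{-5}\right)\right)^{2} = \left(-8 + \left(\frac{4}{9} - - \frac{1}{5}\right)\right)^{2} = \left(-8 + \left(\frac{4}{9} + \frac{1}{5}\right)\right)^{2} = \left(-8 + \frac{29}{45}\right)^{2} = \left(- \frac{331}{45}\right)^{2} = \frac{109561}{2025}$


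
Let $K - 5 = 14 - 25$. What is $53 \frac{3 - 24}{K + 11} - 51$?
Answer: $- \frac{1368}{5} \approx -273.6$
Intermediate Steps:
$K = -6$ ($K = 5 + \left(14 - 25\right) = 5 - 11 = -6$)
$53 \frac{3 - 24}{K + 11} - 51 = 53 \frac{3 - 24}{-6 + 11} - 51 = 53 \left(- \frac{21}{5}\right) - 51 = - \frac{1113}{5} - 51 = - \frac{1368}{5}$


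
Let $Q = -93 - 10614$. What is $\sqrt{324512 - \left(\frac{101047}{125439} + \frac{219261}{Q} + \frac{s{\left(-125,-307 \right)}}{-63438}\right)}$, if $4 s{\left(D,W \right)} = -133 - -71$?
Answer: $\frac{\sqrt{3231687039026582487166145377039}}{3155630204162} \approx 569.68$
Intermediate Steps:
$s{\left(D,W \right)} = - \frac{31}{2}$ ($s{\left(D,W \right)} = \frac{-133 - -71}{4} = \frac{-133 + 71}{4} = \frac{1}{4} \left(-62\right) = - \frac{31}{2}$)
$Q = -10707$ ($Q = -93 - 10614 = -10707$)
$\sqrt{324512 - \left(\frac{101047}{125439} + \frac{219261}{Q} + \frac{s{\left(-125,-307 \right)}}{-63438}\right)} = \sqrt{324512 - \left(- \frac{73087}{3569} + \frac{31}{126876} + \frac{101047}{125439}\right)} = \sqrt{324512 + \left(\frac{73087}{3569} - \left(\frac{101047}{125439} + \frac{31}{126876}\right)\right)} = \sqrt{324512 + \left(\frac{73087}{3569} - \frac{1424925309}{1768355396}\right)} = \sqrt{324512 + \frac{124158232399631}{6311260408324}} = \sqrt{\frac{2048203895858437519}{6311260408324}} = \frac{\sqrt{3231687039026582487166145377039}}{3155630204162}$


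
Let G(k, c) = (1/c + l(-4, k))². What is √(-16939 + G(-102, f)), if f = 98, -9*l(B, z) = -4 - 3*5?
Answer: I*√13173753995/882 ≈ 130.13*I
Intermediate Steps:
l(B, z) = 19/9 (l(B, z) = -(-4 - 3*5)/9 = -(-4 - 15)/9 = -⅑*(-19) = 19/9)
G(k, c) = (19/9 + 1/c)² (G(k, c) = (1/c + 19/9)² = (19/9 + 1/c)²)
√(-16939 + G(-102, f)) = √(-16939 + (1/81)*(9 + 19*98)²/98²) = √(-16939 + (1/81)*(1/9604)*(9 + 1862)²) = √(-16939 + (1/81)*(1/9604)*1871²) = √(-16939 + (1/81)*(1/9604)*3500641) = √(-16939 + 3500641/777924) = √(-13173753995/777924) = I*√13173753995/882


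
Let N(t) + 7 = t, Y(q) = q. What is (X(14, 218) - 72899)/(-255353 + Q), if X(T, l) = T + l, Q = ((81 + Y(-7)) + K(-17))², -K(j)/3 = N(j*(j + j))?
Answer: -72667/2430968 ≈ -0.029892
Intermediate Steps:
N(t) = -7 + t
K(j) = 21 - 6*j² (K(j) = -3*(-7 + j*(j + j)) = -3*(-7 + j*(2*j)) = -3*(-7 + 2*j²) = 21 - 6*j²)
Q = 2686321 (Q = ((81 - 7) + (21 - 6*(-17)²))² = (74 + (21 - 6*289))² = (74 + (21 - 1734))² = (74 - 1713)² = (-1639)² = 2686321)
(X(14, 218) - 72899)/(-255353 + Q) = ((14 + 218) - 72899)/(-255353 + 2686321) = (232 - 72899)/2430968 = -72667*1/2430968 = -72667/2430968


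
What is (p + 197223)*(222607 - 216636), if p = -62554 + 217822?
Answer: 2104723761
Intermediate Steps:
p = 155268
(p + 197223)*(222607 - 216636) = (155268 + 197223)*(222607 - 216636) = 352491*5971 = 2104723761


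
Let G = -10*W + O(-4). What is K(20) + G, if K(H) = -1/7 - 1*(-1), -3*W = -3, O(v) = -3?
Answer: -85/7 ≈ -12.143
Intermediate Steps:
W = 1 (W = -1/3*(-3) = 1)
K(H) = 6/7 (K(H) = -1*1/7 + 1 = -1/7 + 1 = 6/7)
G = -13 (G = -10*1 - 3 = -10 - 3 = -13)
K(20) + G = 6/7 - 13 = -85/7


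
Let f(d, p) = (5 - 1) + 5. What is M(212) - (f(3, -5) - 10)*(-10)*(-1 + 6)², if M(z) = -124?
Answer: -374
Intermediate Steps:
f(d, p) = 9 (f(d, p) = 4 + 5 = 9)
M(212) - (f(3, -5) - 10)*(-10)*(-1 + 6)² = -124 - (9 - 10)*(-10)*(-1 + 6)² = -124 - (-1*(-10))*5² = -124 - 10*25 = -124 - 1*250 = -124 - 250 = -374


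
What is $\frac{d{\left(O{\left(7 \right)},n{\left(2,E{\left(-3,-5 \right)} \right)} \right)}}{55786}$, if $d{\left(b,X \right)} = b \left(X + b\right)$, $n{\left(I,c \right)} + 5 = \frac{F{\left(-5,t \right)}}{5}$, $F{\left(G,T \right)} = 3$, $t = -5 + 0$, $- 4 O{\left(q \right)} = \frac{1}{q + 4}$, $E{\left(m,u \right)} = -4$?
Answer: $\frac{973}{540008480} \approx 1.8018 \cdot 10^{-6}$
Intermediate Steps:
$O{\left(q \right)} = - \frac{1}{4 \left(4 + q\right)}$ ($O{\left(q \right)} = - \frac{1}{4 \left(q + 4\right)} = - \frac{1}{4 \left(4 + q\right)}$)
$t = -5$
$n{\left(I,c \right)} = - \frac{22}{5}$ ($n{\left(I,c \right)} = -5 + \frac{3}{5} = - \frac{22}{5}$)
$\frac{d{\left(O{\left(7 \right)},n{\left(2,E{\left(-3,-5 \right)} \right)} \right)}}{55786} = \frac{- \frac{1}{16 + 4 \cdot 7} \left(- \frac{22}{5} - \frac{1}{16 + 4 \cdot 7}\right)}{55786} = - \frac{1}{16 + 28} \left(- \frac{22}{5} - \frac{1}{16 + 28}\right) \frac{1}{55786} = - \frac{1}{44} \left(- \frac{22}{5} - \frac{1}{44}\right) \frac{1}{55786} = \left(-1\right) \frac{1}{44} \left(- \frac{22}{5} - \frac{1}{44}\right) \frac{1}{55786} = - \frac{- \frac{22}{5} - \frac{1}{44}}{44} \cdot \frac{1}{55786} = \left(- \frac{1}{44}\right) \left(- \frac{973}{220}\right) \frac{1}{55786} = \frac{973}{9680} \cdot \frac{1}{55786} = \frac{973}{540008480}$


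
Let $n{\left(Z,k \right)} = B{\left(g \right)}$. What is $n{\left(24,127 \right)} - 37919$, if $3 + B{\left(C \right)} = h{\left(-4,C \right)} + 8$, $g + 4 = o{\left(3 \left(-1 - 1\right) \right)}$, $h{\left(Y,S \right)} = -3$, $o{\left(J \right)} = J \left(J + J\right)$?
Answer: $-37917$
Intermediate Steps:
$o{\left(J \right)} = 2 J^{2}$ ($o{\left(J \right)} = J 2 J = 2 J^{2}$)
$g = 68$ ($g = -4 + 2 \left(3 \left(-1 - 1\right)\right)^{2} = -4 + 2 \left(3 \left(-2\right)\right)^{2} = -4 + 2 \left(-6\right)^{2} = -4 + 2 \cdot 36 = -4 + 72 = 68$)
$B{\left(C \right)} = 2$ ($B{\left(C \right)} = -3 + \left(-3 + 8\right) = -3 + 5 = 2$)
$n{\left(Z,k \right)} = 2$
$n{\left(24,127 \right)} - 37919 = 2 - 37919 = -37917$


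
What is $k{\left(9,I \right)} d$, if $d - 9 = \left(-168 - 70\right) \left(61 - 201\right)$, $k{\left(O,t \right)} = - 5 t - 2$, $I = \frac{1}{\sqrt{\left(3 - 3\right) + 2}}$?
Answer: $-66658 - \frac{166645 \sqrt{2}}{2} \approx -1.8449 \cdot 10^{5}$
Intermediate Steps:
$I = \frac{\sqrt{2}}{2}$ ($I = \frac{1}{\sqrt{0 + 2}} = \frac{1}{\sqrt{2}} = \frac{\sqrt{2}}{2} \approx 0.70711$)
$k{\left(O,t \right)} = -2 - 5 t$
$d = 33329$ ($d = 9 + \left(-168 - 70\right) \left(61 - 201\right) = 9 - -33320 = 9 + 33320 = 33329$)
$k{\left(9,I \right)} d = \left(-2 - 5 \frac{\sqrt{2}}{2}\right) 33329 = \left(-2 - \frac{5 \sqrt{2}}{2}\right) 33329 = -66658 - \frac{166645 \sqrt{2}}{2}$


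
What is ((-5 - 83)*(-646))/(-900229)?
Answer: -5168/81839 ≈ -0.063148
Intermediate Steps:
((-5 - 83)*(-646))/(-900229) = -88*(-646)*(-1/900229) = 56848*(-1/900229) = -5168/81839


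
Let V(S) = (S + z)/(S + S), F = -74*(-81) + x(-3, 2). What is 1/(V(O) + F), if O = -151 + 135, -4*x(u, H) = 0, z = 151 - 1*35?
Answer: 8/47927 ≈ 0.00016692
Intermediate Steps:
z = 116 (z = 151 - 35 = 116)
x(u, H) = 0 (x(u, H) = -¼*0 = 0)
O = -16
F = 5994 (F = -74*(-81) + 0 = 5994 + 0 = 5994)
V(S) = (116 + S)/(2*S) (V(S) = (S + 116)/(S + S) = (116 + S)/((2*S)) = (116 + S)*(1/(2*S)) = (116 + S)/(2*S))
1/(V(O) + F) = 1/((½)*(116 - 16)/(-16) + 5994) = 1/((½)*(-1/16)*100 + 5994) = 1/(-25/8 + 5994) = 1/(47927/8) = 8/47927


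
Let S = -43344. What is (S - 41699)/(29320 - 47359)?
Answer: 12149/2577 ≈ 4.7144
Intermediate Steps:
(S - 41699)/(29320 - 47359) = (-43344 - 41699)/(29320 - 47359) = -85043/(-18039) = -85043*(-1/18039) = 12149/2577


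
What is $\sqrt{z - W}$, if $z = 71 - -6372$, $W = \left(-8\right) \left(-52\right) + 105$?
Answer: $3 \sqrt{658} \approx 76.955$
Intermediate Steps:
$W = 521$ ($W = 416 + 105 = 521$)
$z = 6443$ ($z = 71 + 6372 = 6443$)
$\sqrt{z - W} = \sqrt{6443 - 521} = \sqrt{5922} = 3 \sqrt{658}$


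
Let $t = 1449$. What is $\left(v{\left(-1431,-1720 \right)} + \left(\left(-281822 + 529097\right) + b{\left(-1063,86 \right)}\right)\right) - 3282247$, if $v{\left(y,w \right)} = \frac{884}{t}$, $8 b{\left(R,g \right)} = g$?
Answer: $- \frac{17590631869}{5796} \approx -3.035 \cdot 10^{6}$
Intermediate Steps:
$b{\left(R,g \right)} = \frac{g}{8}$
$v{\left(y,w \right)} = \frac{884}{1449}$
$\left(v{\left(-1431,-1720 \right)} + \left(\left(-281822 + 529097\right) + b{\left(-1063,86 \right)}\right)\right) - 3282247 = \left(\frac{884}{1449} + \left(\left(-281822 + 529097\right) + \frac{1}{8} \cdot 86\right)\right) - 3282247 = \left(\frac{884}{1449} + \left(247275 + \frac{43}{4}\right)\right) - 3282247 = \left(\frac{884}{1449} + \frac{989143}{4}\right) - 3282247 = \frac{1433271743}{5796} - 3282247 = - \frac{17590631869}{5796}$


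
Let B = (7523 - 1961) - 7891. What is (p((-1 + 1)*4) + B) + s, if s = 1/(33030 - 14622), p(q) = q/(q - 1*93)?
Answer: -42872231/18408 ≈ -2329.0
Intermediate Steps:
B = -2329 (B = 5562 - 7891 = -2329)
p(q) = q/(-93 + q) (p(q) = q/(q - 93) = q/(-93 + q))
s = 1/18408 ≈ 5.4324e-5
(p((-1 + 1)*4) + B) + s = (((-1 + 1)*4)/(-93 + (-1 + 1)*4) - 2329) + 1/18408 = ((0*4)/(-93 + 0*4) - 2329) + 1/18408 = (0/(-93 + 0) - 2329) + 1/18408 = (0/(-93) - 2329) + 1/18408 = (0*(-1/93) - 2329) + 1/18408 = (0 - 2329) + 1/18408 = -2329 + 1/18408 = -42872231/18408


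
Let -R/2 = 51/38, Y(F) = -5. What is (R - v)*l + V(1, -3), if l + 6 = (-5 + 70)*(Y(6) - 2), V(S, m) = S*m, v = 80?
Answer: 724174/19 ≈ 38114.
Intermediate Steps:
R = -51/19 (R = -102/38 = -2*51/38 = -51/19 ≈ -2.6842)
l = -461 (l = -6 + (-5 + 70)*(-5 - 2) = -6 + 65*(-7) = -6 - 455 = -461)
(R - v)*l + V(1, -3) = (-51/19 - 1*80)*(-461) + 1*(-3) = (-51/19 - 80)*(-461) - 3 = -1571/19*(-461) - 3 = 724231/19 - 3 = 724174/19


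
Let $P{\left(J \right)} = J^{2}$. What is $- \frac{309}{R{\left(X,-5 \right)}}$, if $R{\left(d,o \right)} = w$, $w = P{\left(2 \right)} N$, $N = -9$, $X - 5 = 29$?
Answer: $\frac{103}{12} \approx 8.5833$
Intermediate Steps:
$X = 34$ ($X = 5 + 29 = 34$)
$w = -36$ ($w = 2^{2} \left(-9\right) = 4 \left(-9\right) = -36$)
$R{\left(d,o \right)} = -36$
$- \frac{309}{R{\left(X,-5 \right)}} = - \frac{309}{-36} = \left(-309\right) \left(- \frac{1}{36}\right) = \frac{103}{12}$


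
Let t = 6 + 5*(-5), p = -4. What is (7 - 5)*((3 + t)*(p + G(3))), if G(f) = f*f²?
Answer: -736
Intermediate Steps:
t = -19 (t = 6 - 25 = -19)
G(f) = f³
(7 - 5)*((3 + t)*(p + G(3))) = (7 - 5)*((3 - 19)*(-4 + 3³)) = 2*(-16*(-4 + 27)) = 2*(-16*23) = 2*(-368) = -736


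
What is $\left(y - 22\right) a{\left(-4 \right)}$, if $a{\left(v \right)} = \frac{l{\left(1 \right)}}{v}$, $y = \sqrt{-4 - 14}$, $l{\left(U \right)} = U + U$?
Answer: $11 - \frac{3 i \sqrt{2}}{2} \approx 11.0 - 2.1213 i$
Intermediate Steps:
$l{\left(U \right)} = 2 U$
$y = 3 i \sqrt{2}$ ($y = \sqrt{-18} = 3 i \sqrt{2} \approx 4.2426 i$)
$a{\left(v \right)} = \frac{2}{v}$ ($a{\left(v \right)} = \frac{2 \cdot 1}{v} = \frac{2}{v}$)
$\left(y - 22\right) a{\left(-4 \right)} = \left(3 i \sqrt{2} - 22\right) \frac{2}{-4} = \left(-22 + 3 i \sqrt{2}\right) 2 \left(- \frac{1}{4}\right) = \left(-22 + 3 i \sqrt{2}\right) \left(- \frac{1}{2}\right) = 11 - \frac{3 i \sqrt{2}}{2}$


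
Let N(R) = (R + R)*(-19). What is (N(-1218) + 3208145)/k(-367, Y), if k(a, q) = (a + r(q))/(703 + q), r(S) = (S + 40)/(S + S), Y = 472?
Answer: -225613290425/21621 ≈ -1.0435e+7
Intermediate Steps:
N(R) = -38*R (N(R) = (2*R)*(-19) = -38*R)
r(S) = (40 + S)/(2*S) (r(S) = (40 + S)/((2*S)) = (40 + S)*(1/(2*S)) = (40 + S)/(2*S))
k(a, q) = (a + (40 + q)/(2*q))/(703 + q)
(N(-1218) + 3208145)/k(-367, Y) = (-38*(-1218) + 3208145)/(((20 + (1/2)*472 - 367*472)/(472*(703 + 472)))) = (46284 + 3208145)/(((1/472)*(20 + 236 - 173224)/1175)) = 3254429/(((1/472)*(1/1175)*(-172968))) = 3254429/(-21621/69325) = 3254429*(-69325/21621) = -225613290425/21621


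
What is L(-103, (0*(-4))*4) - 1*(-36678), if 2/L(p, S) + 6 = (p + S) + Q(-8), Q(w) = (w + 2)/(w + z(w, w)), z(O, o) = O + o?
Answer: 15954922/435 ≈ 36678.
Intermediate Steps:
Q(w) = (2 + w)/(3*w) (Q(w) = (w + 2)/(w + (w + w)) = (2 + w)/(w + 2*w) = (2 + w)/((3*w)) = (2 + w)*(1/(3*w)) = (2 + w)/(3*w))
L(p, S) = 2/(-23/4 + S + p) (L(p, S) = 2/(-6 + ((p + S) + (1/3)*(2 - 8)/(-8))) = 2/(-6 + ((S + p) + (1/3)*(-1/8)*(-6))) = 2/(-6 + ((S + p) + 1/4)) = 2/(-6 + (1/4 + S + p)) = 2/(-23/4 + S + p))
L(-103, (0*(-4))*4) - 1*(-36678) = 8/(-23 + 4*((0*(-4))*4) + 4*(-103)) - 1*(-36678) = 8/(-23 + 4*(0*4) - 412) + 36678 = 8/(-23 + 4*0 - 412) + 36678 = 8/(-23 + 0 - 412) + 36678 = 8/(-435) + 36678 = 8*(-1/435) + 36678 = -8/435 + 36678 = 15954922/435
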